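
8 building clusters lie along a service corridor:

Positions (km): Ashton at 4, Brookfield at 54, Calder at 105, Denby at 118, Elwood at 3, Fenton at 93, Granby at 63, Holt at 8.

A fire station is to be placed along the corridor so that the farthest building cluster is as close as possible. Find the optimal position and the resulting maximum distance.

The 1-center on a line is the midpoint of the two extreme points: leftmost at 3, rightmost at 118.
Optimal location = (3 + 118)/2 = 60.5; maximum distance = (118 − 3)/2 = 57.5.

location 60.5, max distance 57.5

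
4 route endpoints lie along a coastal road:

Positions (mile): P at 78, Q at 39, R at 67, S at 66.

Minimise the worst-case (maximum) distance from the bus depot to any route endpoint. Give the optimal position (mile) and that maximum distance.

The 1-center on a line is the midpoint of the two extreme points: leftmost at 39, rightmost at 78.
Optimal location = (39 + 78)/2 = 58.5; maximum distance = (78 − 39)/2 = 19.5.

location 58.5, max distance 19.5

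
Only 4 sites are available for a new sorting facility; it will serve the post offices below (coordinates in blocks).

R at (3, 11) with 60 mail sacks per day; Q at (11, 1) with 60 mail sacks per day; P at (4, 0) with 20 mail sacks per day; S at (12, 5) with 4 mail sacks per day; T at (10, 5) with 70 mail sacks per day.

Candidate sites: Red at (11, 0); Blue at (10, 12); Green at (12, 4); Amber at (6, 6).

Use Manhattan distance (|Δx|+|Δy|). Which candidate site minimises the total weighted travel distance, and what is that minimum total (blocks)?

Total weighted distance at each candidate:
  Red (11, 0): total = 1784
  Blue (10, 12): total = 2086
  Green (12, 4): total = 1654
  Amber (6, 6): total = 1618
Minimum is at Amber with total 1618 blocks.

Amber, total 1618 blocks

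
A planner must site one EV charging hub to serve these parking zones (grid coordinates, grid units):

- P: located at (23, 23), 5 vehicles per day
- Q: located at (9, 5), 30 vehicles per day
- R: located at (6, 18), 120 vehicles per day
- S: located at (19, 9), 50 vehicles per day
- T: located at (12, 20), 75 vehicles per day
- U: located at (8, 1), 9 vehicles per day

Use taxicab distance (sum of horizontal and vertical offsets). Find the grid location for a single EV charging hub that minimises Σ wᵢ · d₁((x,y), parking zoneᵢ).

(9, 18)

Manhattan distance separates: Σwᵢ(|x−xᵢ|+|y−yᵢ|) = Σwᵢ|x−xᵢ| + Σwᵢ|y−yᵢ|, so x and y are optimised independently as 1-D weighted medians.
Total weight W = 289; half = 144.5.
x-coordinate, sorted with cumulative weight:
  x=6 (R, w=120) cum 120
  x=8 (U, w=9) cum 129
  x=9 (Q, w=30) cum 159  ← median
  x=12 (T, w=75) cum 234
  x=19 (S, w=50) cum 284
  x=23 (P, w=5) cum 289
⇒ x* = 9
y-coordinate, sorted with cumulative weight:
  y=1 (U, w=9) cum 9
  y=5 (Q, w=30) cum 39
  y=9 (S, w=50) cum 89
  y=18 (R, w=120) cum 209  ← median
  y=20 (T, w=75) cum 284
  y=23 (P, w=5) cum 289
⇒ y* = 18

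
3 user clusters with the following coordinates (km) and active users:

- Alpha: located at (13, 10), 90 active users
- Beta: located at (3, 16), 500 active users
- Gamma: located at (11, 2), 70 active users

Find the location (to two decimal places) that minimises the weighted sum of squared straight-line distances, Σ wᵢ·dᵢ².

The minimiser of Σwᵢ‖p−pᵢ‖² is the weighted centroid p* = (Σwᵢpᵢ)/(Σwᵢ).
Σwᵢ = 660.
Σwᵢxᵢ = 90·13 + 500·3 + 70·11 = 3440.
Σwᵢyᵢ = 90·10 + 500·16 + 70·2 = 9040.
x* = 3440/660 = 5.21, y* = 9040/660 = 13.70.

(5.21, 13.70)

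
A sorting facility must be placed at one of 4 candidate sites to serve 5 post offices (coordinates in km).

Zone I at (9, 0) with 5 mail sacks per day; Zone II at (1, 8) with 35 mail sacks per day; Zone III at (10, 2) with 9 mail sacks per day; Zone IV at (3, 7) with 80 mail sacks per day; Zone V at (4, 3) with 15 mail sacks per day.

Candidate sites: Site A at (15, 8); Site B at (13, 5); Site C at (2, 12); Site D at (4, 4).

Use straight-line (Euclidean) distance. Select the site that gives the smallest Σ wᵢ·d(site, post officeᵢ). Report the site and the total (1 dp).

Total weighted distance at each candidate:
  Site A (15, 8): total = 1754.9
  Site B (13, 5): total = 1457.3
  Site C (2, 12): total = 875.2
  Site D (4, 4): total = 531.9
Minimum is at Site D with total 531.9 km.

Site D, total 531.9 km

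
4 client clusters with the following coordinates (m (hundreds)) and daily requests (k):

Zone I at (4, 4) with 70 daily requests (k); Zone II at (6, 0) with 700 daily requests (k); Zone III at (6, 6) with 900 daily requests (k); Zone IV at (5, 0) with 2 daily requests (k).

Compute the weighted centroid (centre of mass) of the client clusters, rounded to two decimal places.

(5.92, 3.40)

The minimiser of Σwᵢ‖p−pᵢ‖² is the weighted centroid p* = (Σwᵢpᵢ)/(Σwᵢ).
Σwᵢ = 1672.
Σwᵢxᵢ = 70·4 + 700·6 + 900·6 + 2·5 = 9890.
Σwᵢyᵢ = 70·4 + 700·0 + 900·6 + 2·0 = 5680.
x* = 9890/1672 = 5.92, y* = 5680/1672 = 3.40.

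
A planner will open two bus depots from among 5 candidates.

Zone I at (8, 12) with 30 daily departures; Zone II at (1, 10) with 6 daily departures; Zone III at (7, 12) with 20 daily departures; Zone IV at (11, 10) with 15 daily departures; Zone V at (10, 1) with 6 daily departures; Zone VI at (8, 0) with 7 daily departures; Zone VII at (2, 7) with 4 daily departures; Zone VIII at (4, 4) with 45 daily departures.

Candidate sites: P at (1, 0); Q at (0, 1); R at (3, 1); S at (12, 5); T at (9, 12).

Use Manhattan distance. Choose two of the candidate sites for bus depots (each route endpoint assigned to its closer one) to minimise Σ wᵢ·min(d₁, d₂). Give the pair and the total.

Evaluate every pair (each demand assigned to the nearer of the two):
  {R, T}: total = 482
  {P, T}: total = 646
  {Q, T}: total = 660
  {S, T}: total = 742
  {R, S}: total = 1012
  {P, S}: total = 1152
  {Q, S}: total = 1166
  {P, R}: total = 1387
  {Q, R}: total = 1387
  {P, Q}: total = 1746
Best pair: {R, T} with total 482.

{R, T}, total 482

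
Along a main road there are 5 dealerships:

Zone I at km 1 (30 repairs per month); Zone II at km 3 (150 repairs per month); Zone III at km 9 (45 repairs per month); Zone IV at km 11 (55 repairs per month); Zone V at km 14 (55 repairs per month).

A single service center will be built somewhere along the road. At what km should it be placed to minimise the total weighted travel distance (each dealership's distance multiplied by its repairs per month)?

For a sum of weighted absolute distances on a line, the optimum is the weighted median (not the mean). Total weight W = 335; half-weight = 167.5.
Sort by position and accumulate weight:
  km 1 (Zone I, w=30) → cum 30
  km 3 (Zone II, w=150) → cum 180  ≥ 167.5 → median here
  km 9 (Zone III, w=45) → cum 225
  km 11 (Zone IV, w=55) → cum 280
  km 14 (Zone V, w=55) → cum 335
Optimal location: km 3.

x = 3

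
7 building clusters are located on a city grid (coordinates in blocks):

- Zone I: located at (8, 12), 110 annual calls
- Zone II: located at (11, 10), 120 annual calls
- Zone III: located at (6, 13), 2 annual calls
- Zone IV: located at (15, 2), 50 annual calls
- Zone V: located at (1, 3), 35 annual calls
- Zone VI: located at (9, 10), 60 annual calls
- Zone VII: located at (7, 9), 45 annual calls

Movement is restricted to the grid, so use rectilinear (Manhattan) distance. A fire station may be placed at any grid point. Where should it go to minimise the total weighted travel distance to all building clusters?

(9, 10)

Manhattan distance separates: Σwᵢ(|x−xᵢ|+|y−yᵢ|) = Σwᵢ|x−xᵢ| + Σwᵢ|y−yᵢ|, so x and y are optimised independently as 1-D weighted medians.
Total weight W = 422; half = 211.
x-coordinate, sorted with cumulative weight:
  x=1 (Zone V, w=35) cum 35
  x=6 (Zone III, w=2) cum 37
  x=7 (Zone VII, w=45) cum 82
  x=8 (Zone I, w=110) cum 192
  x=9 (Zone VI, w=60) cum 252  ← median
  x=11 (Zone II, w=120) cum 372
  x=15 (Zone IV, w=50) cum 422
⇒ x* = 9
y-coordinate, sorted with cumulative weight:
  y=2 (Zone IV, w=50) cum 50
  y=3 (Zone V, w=35) cum 85
  y=9 (Zone VII, w=45) cum 130
  y=10 (Zone II, w=120) cum 250  ← median
  y=10 (Zone VI, w=60) cum 310
  y=12 (Zone I, w=110) cum 420
  y=13 (Zone III, w=2) cum 422
⇒ y* = 10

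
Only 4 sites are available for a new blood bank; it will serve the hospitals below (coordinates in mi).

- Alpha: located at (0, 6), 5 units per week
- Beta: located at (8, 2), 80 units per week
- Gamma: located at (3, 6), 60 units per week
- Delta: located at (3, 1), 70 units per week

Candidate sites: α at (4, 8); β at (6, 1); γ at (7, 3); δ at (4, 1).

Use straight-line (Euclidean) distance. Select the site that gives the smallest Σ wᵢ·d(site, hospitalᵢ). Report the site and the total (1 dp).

Total weighted distance at each candidate:
  α (4, 8): total = 1228.4
  β (6, 1): total = 777.8
  γ (7, 3): total = 764.3
  δ (4, 1): total = 737.8
Minimum is at δ with total 737.8 mi.

δ, total 737.8 mi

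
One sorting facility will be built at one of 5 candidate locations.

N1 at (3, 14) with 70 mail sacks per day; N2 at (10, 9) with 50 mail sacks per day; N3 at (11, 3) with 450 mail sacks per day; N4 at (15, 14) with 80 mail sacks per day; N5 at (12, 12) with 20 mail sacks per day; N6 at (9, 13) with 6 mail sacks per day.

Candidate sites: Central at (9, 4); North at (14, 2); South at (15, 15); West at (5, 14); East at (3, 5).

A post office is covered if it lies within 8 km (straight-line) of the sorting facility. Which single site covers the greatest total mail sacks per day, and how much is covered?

Coverage radius r = 8 km; a point is covered iff (Δx)²+(Δy)² ≤ 8² = 64.
  Central (9, 4): covers {N2, N3} → 500
  North (14, 2): covers {N3} → 450
  South (15, 15): covers {N2, N4, N5, N6} → 156
  West (5, 14): covers {N1, N2, N5, N6} → 146
  East (3, 5): covers {none} → 0
Maximum coverage at Central: 500 mail sacks per day.

Central, covering 500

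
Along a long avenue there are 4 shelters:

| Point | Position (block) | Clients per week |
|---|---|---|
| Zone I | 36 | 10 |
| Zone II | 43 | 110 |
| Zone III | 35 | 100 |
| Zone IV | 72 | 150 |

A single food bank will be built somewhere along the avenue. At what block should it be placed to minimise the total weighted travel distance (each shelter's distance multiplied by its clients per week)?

x = 43

For a sum of weighted absolute distances on a line, the optimum is the weighted median (not the mean). Total weight W = 370; half-weight = 185.
Sort by position and accumulate weight:
  block 35 (Zone III, w=100) → cum 100
  block 36 (Zone I, w=10) → cum 110
  block 43 (Zone II, w=110) → cum 220  ≥ 185 → median here
  block 72 (Zone IV, w=150) → cum 370
Optimal location: block 43.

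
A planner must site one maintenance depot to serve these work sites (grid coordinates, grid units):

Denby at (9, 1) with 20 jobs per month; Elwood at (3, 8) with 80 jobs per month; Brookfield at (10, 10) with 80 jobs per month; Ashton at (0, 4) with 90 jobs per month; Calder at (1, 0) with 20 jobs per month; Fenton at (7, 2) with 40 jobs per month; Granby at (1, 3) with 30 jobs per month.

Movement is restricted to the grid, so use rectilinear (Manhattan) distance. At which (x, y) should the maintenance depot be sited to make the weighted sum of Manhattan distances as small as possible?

Manhattan distance separates: Σwᵢ(|x−xᵢ|+|y−yᵢ|) = Σwᵢ|x−xᵢ| + Σwᵢ|y−yᵢ|, so x and y are optimised independently as 1-D weighted medians.
Total weight W = 360; half = 180.
x-coordinate, sorted with cumulative weight:
  x=0 (Ashton, w=90) cum 90
  x=1 (Calder, w=20) cum 110
  x=1 (Granby, w=30) cum 140
  x=3 (Elwood, w=80) cum 220  ← median
  x=7 (Fenton, w=40) cum 260
  x=9 (Denby, w=20) cum 280
  x=10 (Brookfield, w=80) cum 360
⇒ x* = 3
y-coordinate, sorted with cumulative weight:
  y=0 (Calder, w=20) cum 20
  y=1 (Denby, w=20) cum 40
  y=2 (Fenton, w=40) cum 80
  y=3 (Granby, w=30) cum 110
  y=4 (Ashton, w=90) cum 200  ← median
  y=8 (Elwood, w=80) cum 280
  y=10 (Brookfield, w=80) cum 360
⇒ y* = 4

(3, 4)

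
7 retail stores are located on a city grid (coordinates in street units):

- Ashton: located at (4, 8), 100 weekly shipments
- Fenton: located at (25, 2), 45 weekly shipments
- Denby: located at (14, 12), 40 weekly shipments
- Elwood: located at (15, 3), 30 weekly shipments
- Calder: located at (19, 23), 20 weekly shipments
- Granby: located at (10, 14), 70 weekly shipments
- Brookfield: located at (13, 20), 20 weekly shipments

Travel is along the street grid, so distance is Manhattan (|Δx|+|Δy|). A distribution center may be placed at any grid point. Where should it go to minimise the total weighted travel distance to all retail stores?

Manhattan distance separates: Σwᵢ(|x−xᵢ|+|y−yᵢ|) = Σwᵢ|x−xᵢ| + Σwᵢ|y−yᵢ|, so x and y are optimised independently as 1-D weighted medians.
Total weight W = 325; half = 162.5.
x-coordinate, sorted with cumulative weight:
  x=4 (Ashton, w=100) cum 100
  x=10 (Granby, w=70) cum 170  ← median
  x=13 (Brookfield, w=20) cum 190
  x=14 (Denby, w=40) cum 230
  x=15 (Elwood, w=30) cum 260
  x=19 (Calder, w=20) cum 280
  x=25 (Fenton, w=45) cum 325
⇒ x* = 10
y-coordinate, sorted with cumulative weight:
  y=2 (Fenton, w=45) cum 45
  y=3 (Elwood, w=30) cum 75
  y=8 (Ashton, w=100) cum 175  ← median
  y=12 (Denby, w=40) cum 215
  y=14 (Granby, w=70) cum 285
  y=20 (Brookfield, w=20) cum 305
  y=23 (Calder, w=20) cum 325
⇒ y* = 8

(10, 8)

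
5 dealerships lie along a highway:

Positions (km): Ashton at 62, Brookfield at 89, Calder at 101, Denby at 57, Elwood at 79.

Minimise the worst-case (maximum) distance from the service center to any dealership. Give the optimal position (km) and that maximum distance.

The 1-center on a line is the midpoint of the two extreme points: leftmost at 57, rightmost at 101.
Optimal location = (57 + 101)/2 = 79; maximum distance = (101 − 57)/2 = 22.

location 79, max distance 22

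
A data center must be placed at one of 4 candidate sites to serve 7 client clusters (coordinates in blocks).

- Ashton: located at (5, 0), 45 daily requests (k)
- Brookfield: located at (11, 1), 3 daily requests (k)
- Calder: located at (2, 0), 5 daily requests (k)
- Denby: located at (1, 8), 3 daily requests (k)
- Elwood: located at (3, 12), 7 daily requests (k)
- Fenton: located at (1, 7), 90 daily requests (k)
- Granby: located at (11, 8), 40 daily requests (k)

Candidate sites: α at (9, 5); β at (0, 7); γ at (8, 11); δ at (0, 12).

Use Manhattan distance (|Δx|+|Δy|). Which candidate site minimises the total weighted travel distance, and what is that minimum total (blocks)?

β, total 1268 blocks

Total weighted distance at each candidate:
  α (9, 5): total = 1707
  β (0, 7): total = 1268
  γ (8, 11): total = 2056
  δ (0, 12): total = 2077
Minimum is at β with total 1268 blocks.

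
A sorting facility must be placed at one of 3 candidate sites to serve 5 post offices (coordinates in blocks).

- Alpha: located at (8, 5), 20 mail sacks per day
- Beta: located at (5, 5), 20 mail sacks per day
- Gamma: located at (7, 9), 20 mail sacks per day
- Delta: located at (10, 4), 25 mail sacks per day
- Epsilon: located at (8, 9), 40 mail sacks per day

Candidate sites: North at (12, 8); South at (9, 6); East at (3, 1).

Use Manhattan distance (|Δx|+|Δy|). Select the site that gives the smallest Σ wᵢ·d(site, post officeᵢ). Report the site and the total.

South, total 475 blocks

Total weighted distance at each candidate:
  North (12, 8): total = 810
  South (9, 6): total = 475
  East (3, 1): total = 1310
Minimum is at South with total 475 blocks.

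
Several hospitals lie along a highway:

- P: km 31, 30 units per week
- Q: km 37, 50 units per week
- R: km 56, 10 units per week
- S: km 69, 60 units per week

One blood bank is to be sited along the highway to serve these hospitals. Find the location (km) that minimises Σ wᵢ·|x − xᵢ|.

x = 37

For a sum of weighted absolute distances on a line, the optimum is the weighted median (not the mean). Total weight W = 150; half-weight = 75.
Sort by position and accumulate weight:
  km 31 (P, w=30) → cum 30
  km 37 (Q, w=50) → cum 80  ≥ 75 → median here
  km 56 (R, w=10) → cum 90
  km 69 (S, w=60) → cum 150
Optimal location: km 37.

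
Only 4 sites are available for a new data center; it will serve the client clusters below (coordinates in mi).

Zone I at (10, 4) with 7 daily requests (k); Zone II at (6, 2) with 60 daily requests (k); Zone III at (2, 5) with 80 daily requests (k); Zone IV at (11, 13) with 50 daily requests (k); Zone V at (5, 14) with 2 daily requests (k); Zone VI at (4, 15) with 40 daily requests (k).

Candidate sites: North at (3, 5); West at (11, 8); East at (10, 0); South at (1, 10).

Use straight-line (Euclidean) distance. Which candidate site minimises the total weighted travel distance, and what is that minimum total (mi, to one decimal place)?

Total weighted distance at each candidate:
  North (3, 5): total = 1370.2
  West (11, 8): total = 1919.4
  East (10, 0): total = 2378.9
  South (1, 10): total = 1816.2
Minimum is at North with total 1370.2 mi.

North, total 1370.2 mi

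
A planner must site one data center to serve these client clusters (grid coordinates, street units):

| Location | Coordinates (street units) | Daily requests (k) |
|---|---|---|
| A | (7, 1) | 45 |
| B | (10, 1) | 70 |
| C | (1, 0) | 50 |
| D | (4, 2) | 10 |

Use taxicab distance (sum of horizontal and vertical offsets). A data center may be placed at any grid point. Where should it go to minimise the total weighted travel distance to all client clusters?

(7, 1)

Manhattan distance separates: Σwᵢ(|x−xᵢ|+|y−yᵢ|) = Σwᵢ|x−xᵢ| + Σwᵢ|y−yᵢ|, so x and y are optimised independently as 1-D weighted medians.
Total weight W = 175; half = 87.5.
x-coordinate, sorted with cumulative weight:
  x=1 (C, w=50) cum 50
  x=4 (D, w=10) cum 60
  x=7 (A, w=45) cum 105  ← median
  x=10 (B, w=70) cum 175
⇒ x* = 7
y-coordinate, sorted with cumulative weight:
  y=0 (C, w=50) cum 50
  y=1 (A, w=45) cum 95  ← median
  y=1 (B, w=70) cum 165
  y=2 (D, w=10) cum 175
⇒ y* = 1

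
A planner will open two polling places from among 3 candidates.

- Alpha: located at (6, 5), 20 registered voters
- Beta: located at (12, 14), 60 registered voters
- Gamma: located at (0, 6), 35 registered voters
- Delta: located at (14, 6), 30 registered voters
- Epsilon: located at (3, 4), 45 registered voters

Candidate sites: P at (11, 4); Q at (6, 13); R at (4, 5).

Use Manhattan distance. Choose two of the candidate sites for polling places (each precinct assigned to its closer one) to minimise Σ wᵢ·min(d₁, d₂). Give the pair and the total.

Evaluate every pair (each demand assigned to the nearer of the two):
  {Q, R}: total = 1055
  {P, R}: total = 1115
  {P, Q}: total = 1505
Best pair: {Q, R} with total 1055.

{Q, R}, total 1055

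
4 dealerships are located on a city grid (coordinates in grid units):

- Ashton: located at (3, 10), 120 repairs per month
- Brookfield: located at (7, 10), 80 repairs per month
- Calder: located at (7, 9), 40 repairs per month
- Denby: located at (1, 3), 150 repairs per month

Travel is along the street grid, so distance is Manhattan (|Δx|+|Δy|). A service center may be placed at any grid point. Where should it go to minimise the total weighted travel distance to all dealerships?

(3, 10)

Manhattan distance separates: Σwᵢ(|x−xᵢ|+|y−yᵢ|) = Σwᵢ|x−xᵢ| + Σwᵢ|y−yᵢ|, so x and y are optimised independently as 1-D weighted medians.
Total weight W = 390; half = 195.
x-coordinate, sorted with cumulative weight:
  x=1 (Denby, w=150) cum 150
  x=3 (Ashton, w=120) cum 270  ← median
  x=7 (Brookfield, w=80) cum 350
  x=7 (Calder, w=40) cum 390
⇒ x* = 3
y-coordinate, sorted with cumulative weight:
  y=3 (Denby, w=150) cum 150
  y=9 (Calder, w=40) cum 190
  y=10 (Ashton, w=120) cum 310  ← median
  y=10 (Brookfield, w=80) cum 390
⇒ y* = 10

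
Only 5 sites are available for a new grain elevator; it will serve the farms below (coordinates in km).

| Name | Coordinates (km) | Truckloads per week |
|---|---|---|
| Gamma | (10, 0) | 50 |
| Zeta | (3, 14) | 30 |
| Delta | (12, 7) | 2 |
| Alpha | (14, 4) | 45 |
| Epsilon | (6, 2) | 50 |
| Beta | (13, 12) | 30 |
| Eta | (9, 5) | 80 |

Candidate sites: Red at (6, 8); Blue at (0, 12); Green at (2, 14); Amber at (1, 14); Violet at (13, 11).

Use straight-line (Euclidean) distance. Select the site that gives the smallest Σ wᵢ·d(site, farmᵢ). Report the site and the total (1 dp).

Red, total 1944.4 km

Total weighted distance at each candidate:
  Red (6, 8): total = 1944.4
  Blue (0, 12): total = 3526.0
  Green (2, 14): total = 3443.6
  Amber (1, 14): total = 3634.6
  Violet (13, 11): total = 2386.7
Minimum is at Red with total 1944.4 km.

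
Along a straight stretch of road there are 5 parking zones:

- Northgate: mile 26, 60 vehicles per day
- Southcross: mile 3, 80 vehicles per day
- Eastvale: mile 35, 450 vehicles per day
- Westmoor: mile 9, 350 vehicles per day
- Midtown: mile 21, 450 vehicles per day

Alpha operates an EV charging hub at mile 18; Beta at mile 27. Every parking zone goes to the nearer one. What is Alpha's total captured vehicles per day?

880

The indifferent point is the midpoint (18+27)/2 = 22.5; parking zones left of it (closer to Alpha at 18) go to Alpha, those right go to Beta.
  Southcross at 3 (w=80) → Alpha
  Westmoor at 9 (w=350) → Alpha
  Midtown at 21 (w=450) → Alpha
  Northgate at 26 (w=60) → Beta
  Eastvale at 35 (w=450) → Beta
Alpha captures 880; Beta captures 510.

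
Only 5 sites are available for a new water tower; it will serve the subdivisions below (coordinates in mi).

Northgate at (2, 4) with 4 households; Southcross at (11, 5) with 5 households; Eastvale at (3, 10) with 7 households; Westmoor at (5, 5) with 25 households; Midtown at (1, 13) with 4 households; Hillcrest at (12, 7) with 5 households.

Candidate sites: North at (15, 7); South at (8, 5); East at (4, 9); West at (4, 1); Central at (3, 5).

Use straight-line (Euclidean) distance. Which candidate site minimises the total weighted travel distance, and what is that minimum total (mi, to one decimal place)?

Total weighted distance at each candidate:
  North (15, 7): total = 493.2
  South (8, 5): total = 228.7
  East (4, 9): total = 236.1
  West (4, 1): total = 320.7
  Central (3, 5): total = 209.7
Minimum is at Central with total 209.7 mi.

Central, total 209.7 mi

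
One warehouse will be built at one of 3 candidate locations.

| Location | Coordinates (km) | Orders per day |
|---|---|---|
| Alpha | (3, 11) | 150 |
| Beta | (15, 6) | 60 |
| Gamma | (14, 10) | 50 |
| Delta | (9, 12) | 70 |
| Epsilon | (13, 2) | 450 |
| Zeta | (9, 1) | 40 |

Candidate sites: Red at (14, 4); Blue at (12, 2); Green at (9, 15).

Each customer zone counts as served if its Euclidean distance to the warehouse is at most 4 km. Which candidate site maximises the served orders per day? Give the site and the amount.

Red, covering 510

Coverage radius r = 4 km; a point is covered iff (Δx)²+(Δy)² ≤ 4² = 16.
  Red (14, 4): covers {Beta, Epsilon} → 510
  Blue (12, 2): covers {Epsilon, Zeta} → 490
  Green (9, 15): covers {Delta} → 70
Maximum coverage at Red: 510 orders per day.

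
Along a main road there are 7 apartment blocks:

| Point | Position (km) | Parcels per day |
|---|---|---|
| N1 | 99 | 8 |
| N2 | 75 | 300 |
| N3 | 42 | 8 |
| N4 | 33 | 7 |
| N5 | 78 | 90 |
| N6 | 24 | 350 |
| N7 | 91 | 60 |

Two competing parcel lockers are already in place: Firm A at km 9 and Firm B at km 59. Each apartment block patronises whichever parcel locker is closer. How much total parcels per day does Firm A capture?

The indifferent point is the midpoint (9+59)/2 = 34; apartment blocks left of it (closer to Firm A at 9) go to Firm A, those right go to Firm B.
  N6 at 24 (w=350) → Firm A
  N4 at 33 (w=7) → Firm A
  N3 at 42 (w=8) → Firm B
  N2 at 75 (w=300) → Firm B
  N5 at 78 (w=90) → Firm B
  N7 at 91 (w=60) → Firm B
  N1 at 99 (w=8) → Firm B
Firm A captures 357; Firm B captures 466.

357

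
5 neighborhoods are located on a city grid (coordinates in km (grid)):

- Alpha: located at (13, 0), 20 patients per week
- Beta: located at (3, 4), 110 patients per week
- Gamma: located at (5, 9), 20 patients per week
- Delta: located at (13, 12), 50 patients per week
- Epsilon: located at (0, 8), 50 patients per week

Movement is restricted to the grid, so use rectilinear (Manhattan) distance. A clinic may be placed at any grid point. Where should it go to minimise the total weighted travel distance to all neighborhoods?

Manhattan distance separates: Σwᵢ(|x−xᵢ|+|y−yᵢ|) = Σwᵢ|x−xᵢ| + Σwᵢ|y−yᵢ|, so x and y are optimised independently as 1-D weighted medians.
Total weight W = 250; half = 125.
x-coordinate, sorted with cumulative weight:
  x=0 (Epsilon, w=50) cum 50
  x=3 (Beta, w=110) cum 160  ← median
  x=5 (Gamma, w=20) cum 180
  x=13 (Alpha, w=20) cum 200
  x=13 (Delta, w=50) cum 250
⇒ x* = 3
y-coordinate, sorted with cumulative weight:
  y=0 (Alpha, w=20) cum 20
  y=4 (Beta, w=110) cum 130  ← median
  y=8 (Epsilon, w=50) cum 180
  y=9 (Gamma, w=20) cum 200
  y=12 (Delta, w=50) cum 250
⇒ y* = 4

(3, 4)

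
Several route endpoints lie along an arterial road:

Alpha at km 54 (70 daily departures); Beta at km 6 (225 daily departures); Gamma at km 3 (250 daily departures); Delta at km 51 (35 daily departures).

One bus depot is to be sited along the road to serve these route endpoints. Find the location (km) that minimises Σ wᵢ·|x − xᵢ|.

For a sum of weighted absolute distances on a line, the optimum is the weighted median (not the mean). Total weight W = 580; half-weight = 290.
Sort by position and accumulate weight:
  km 3 (Gamma, w=250) → cum 250
  km 6 (Beta, w=225) → cum 475  ≥ 290 → median here
  km 51 (Delta, w=35) → cum 510
  km 54 (Alpha, w=70) → cum 580
Optimal location: km 6.

x = 6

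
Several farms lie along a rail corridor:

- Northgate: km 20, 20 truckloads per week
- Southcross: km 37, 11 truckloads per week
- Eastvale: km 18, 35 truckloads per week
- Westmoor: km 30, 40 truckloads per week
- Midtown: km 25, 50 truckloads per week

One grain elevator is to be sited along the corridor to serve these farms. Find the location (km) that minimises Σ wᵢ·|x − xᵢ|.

For a sum of weighted absolute distances on a line, the optimum is the weighted median (not the mean). Total weight W = 156; half-weight = 78.
Sort by position and accumulate weight:
  km 18 (Eastvale, w=35) → cum 35
  km 20 (Northgate, w=20) → cum 55
  km 25 (Midtown, w=50) → cum 105  ≥ 78 → median here
  km 30 (Westmoor, w=40) → cum 145
  km 37 (Southcross, w=11) → cum 156
Optimal location: km 25.

x = 25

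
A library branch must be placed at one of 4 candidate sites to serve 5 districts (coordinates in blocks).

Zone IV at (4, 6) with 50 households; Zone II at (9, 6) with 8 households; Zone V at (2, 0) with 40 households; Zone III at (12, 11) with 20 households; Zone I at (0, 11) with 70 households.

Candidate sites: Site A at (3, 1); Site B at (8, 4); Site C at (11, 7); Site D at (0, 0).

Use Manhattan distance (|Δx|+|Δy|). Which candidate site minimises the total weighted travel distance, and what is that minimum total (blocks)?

Total weighted distance at each candidate:
  Site A (3, 1): total = 1758
  Site B (8, 4): total = 1994
  Site C (11, 7): total = 2214
  Site D (0, 0): total = 1930
Minimum is at Site A with total 1758 blocks.

Site A, total 1758 blocks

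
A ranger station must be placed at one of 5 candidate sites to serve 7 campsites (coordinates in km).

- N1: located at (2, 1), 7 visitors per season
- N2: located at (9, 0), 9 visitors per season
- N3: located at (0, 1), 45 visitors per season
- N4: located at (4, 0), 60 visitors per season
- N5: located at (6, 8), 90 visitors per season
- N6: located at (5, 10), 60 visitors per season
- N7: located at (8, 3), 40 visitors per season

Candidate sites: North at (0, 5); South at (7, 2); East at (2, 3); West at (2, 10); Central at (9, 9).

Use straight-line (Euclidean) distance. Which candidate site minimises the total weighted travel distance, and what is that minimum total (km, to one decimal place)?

South, total 1694.5 km

Total weighted distance at each candidate:
  North (0, 5): total = 2046.0
  South (7, 2): total = 1694.5
  East (2, 3): total = 1699.4
  West (2, 10): total = 2150.9
  Central (9, 9): total = 2090.3
Minimum is at South with total 1694.5 km.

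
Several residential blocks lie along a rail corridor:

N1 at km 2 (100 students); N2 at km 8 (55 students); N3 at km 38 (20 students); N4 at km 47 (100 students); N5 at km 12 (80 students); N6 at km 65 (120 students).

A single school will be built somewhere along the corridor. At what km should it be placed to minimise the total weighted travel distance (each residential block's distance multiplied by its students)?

x = 38

For a sum of weighted absolute distances on a line, the optimum is the weighted median (not the mean). Total weight W = 475; half-weight = 237.5.
Sort by position and accumulate weight:
  km 2 (N1, w=100) → cum 100
  km 8 (N2, w=55) → cum 155
  km 12 (N5, w=80) → cum 235
  km 38 (N3, w=20) → cum 255  ≥ 237.5 → median here
  km 47 (N4, w=100) → cum 355
  km 65 (N6, w=120) → cum 475
Optimal location: km 38.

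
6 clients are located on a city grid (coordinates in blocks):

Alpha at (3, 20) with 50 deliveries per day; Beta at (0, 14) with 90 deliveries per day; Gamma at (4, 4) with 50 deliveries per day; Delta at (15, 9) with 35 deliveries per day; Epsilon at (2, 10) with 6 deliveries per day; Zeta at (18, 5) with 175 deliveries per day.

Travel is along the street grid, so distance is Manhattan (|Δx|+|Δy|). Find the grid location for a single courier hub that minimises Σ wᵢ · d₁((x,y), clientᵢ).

(15, 5)

Manhattan distance separates: Σwᵢ(|x−xᵢ|+|y−yᵢ|) = Σwᵢ|x−xᵢ| + Σwᵢ|y−yᵢ|, so x and y are optimised independently as 1-D weighted medians.
Total weight W = 406; half = 203.
x-coordinate, sorted with cumulative weight:
  x=0 (Beta, w=90) cum 90
  x=2 (Epsilon, w=6) cum 96
  x=3 (Alpha, w=50) cum 146
  x=4 (Gamma, w=50) cum 196
  x=15 (Delta, w=35) cum 231  ← median
  x=18 (Zeta, w=175) cum 406
⇒ x* = 15
y-coordinate, sorted with cumulative weight:
  y=4 (Gamma, w=50) cum 50
  y=5 (Zeta, w=175) cum 225  ← median
  y=9 (Delta, w=35) cum 260
  y=10 (Epsilon, w=6) cum 266
  y=14 (Beta, w=90) cum 356
  y=20 (Alpha, w=50) cum 406
⇒ y* = 5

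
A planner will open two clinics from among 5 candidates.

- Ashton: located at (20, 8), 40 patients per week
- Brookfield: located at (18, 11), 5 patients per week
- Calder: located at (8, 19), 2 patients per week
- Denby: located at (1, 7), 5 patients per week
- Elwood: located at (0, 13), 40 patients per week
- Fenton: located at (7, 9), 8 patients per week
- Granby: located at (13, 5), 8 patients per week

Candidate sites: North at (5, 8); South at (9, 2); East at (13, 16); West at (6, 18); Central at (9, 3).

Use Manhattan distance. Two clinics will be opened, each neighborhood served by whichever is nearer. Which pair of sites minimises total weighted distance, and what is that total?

{North, East}, total 1203

Evaluate every pair (each demand assigned to the nearer of the two):
  {North, East}: total = 1203
  {North, Central}: total = 1205
  {North, South}: total = 1213
  {North, West}: total = 1223
  {West, Central}: total = 1343
  {East, West}: total = 1344
  {South, West}: total = 1409
  {East, Central}: total = 1478
  {South, East}: total = 1499
  {South, Central}: total = 1691
Best pair: {North, East} with total 1203.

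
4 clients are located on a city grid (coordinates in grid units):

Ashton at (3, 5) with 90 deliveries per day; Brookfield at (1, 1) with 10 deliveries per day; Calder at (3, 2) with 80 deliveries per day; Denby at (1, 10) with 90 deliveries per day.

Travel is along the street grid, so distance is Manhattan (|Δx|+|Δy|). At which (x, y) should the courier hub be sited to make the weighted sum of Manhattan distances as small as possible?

Manhattan distance separates: Σwᵢ(|x−xᵢ|+|y−yᵢ|) = Σwᵢ|x−xᵢ| + Σwᵢ|y−yᵢ|, so x and y are optimised independently as 1-D weighted medians.
Total weight W = 270; half = 135.
x-coordinate, sorted with cumulative weight:
  x=1 (Brookfield, w=10) cum 10
  x=1 (Denby, w=90) cum 100
  x=3 (Ashton, w=90) cum 190  ← median
  x=3 (Calder, w=80) cum 270
⇒ x* = 3
y-coordinate, sorted with cumulative weight:
  y=1 (Brookfield, w=10) cum 10
  y=2 (Calder, w=80) cum 90
  y=5 (Ashton, w=90) cum 180  ← median
  y=10 (Denby, w=90) cum 270
⇒ y* = 5

(3, 5)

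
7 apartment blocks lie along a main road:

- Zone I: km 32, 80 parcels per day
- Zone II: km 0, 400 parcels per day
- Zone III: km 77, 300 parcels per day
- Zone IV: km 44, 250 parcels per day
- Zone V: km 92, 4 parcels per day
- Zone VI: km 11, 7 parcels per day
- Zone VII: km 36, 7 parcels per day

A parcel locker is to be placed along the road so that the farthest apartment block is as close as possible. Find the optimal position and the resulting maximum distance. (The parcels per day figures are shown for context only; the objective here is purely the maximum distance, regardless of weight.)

location 46, max distance 46

The 1-center on a line is the midpoint of the two extreme points: leftmost at 0, rightmost at 92.
Optimal location = (0 + 92)/2 = 46; maximum distance = (92 − 0)/2 = 46.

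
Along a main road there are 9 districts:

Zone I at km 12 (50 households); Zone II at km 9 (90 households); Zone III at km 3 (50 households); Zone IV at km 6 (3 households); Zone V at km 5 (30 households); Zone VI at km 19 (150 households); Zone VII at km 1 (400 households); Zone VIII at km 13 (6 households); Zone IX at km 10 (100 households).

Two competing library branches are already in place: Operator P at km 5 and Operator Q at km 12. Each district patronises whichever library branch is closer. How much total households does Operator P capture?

The indifferent point is the midpoint (5+12)/2 = 8.5; districts left of it (closer to Operator P at 5) go to Operator P, those right go to Operator Q.
  Zone VII at 1 (w=400) → Operator P
  Zone III at 3 (w=50) → Operator P
  Zone V at 5 (w=30) → Operator P
  Zone IV at 6 (w=3) → Operator P
  Zone II at 9 (w=90) → Operator Q
  Zone IX at 10 (w=100) → Operator Q
  Zone I at 12 (w=50) → Operator Q
  Zone VIII at 13 (w=6) → Operator Q
  Zone VI at 19 (w=150) → Operator Q
Operator P captures 483; Operator Q captures 396.

483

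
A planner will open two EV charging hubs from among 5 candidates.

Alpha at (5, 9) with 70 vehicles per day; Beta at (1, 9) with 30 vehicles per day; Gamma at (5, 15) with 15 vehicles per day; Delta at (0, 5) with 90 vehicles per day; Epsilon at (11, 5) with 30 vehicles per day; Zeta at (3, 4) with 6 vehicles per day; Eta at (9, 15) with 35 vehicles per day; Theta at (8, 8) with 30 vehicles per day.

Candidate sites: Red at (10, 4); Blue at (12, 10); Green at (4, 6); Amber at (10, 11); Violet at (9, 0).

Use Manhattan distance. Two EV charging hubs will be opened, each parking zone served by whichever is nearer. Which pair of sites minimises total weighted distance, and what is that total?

Evaluate every pair (each demand assigned to the nearer of the two):
  {Green, Amber}: total = 1598
  {Blue, Green}: total = 1718
  {Red, Green}: total = 1738
  {Green, Violet}: total = 1958
  {Red, Amber}: total = 2372
  {Red, Blue}: total = 2652
  {Amber, Violet}: total = 2810
  {Blue, Amber}: total = 2984
  {Red, Violet}: total = 3052
  {Blue, Violet}: total = 3060
Best pair: {Green, Amber} with total 1598.

{Green, Amber}, total 1598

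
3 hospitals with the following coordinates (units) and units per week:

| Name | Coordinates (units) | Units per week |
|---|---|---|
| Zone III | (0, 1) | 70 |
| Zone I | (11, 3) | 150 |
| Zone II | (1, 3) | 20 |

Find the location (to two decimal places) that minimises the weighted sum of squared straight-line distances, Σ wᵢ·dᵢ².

(6.96, 2.42)

The minimiser of Σwᵢ‖p−pᵢ‖² is the weighted centroid p* = (Σwᵢpᵢ)/(Σwᵢ).
Σwᵢ = 240.
Σwᵢxᵢ = 70·0 + 150·11 + 20·1 = 1670.
Σwᵢyᵢ = 70·1 + 150·3 + 20·3 = 580.
x* = 1670/240 = 6.96, y* = 580/240 = 2.42.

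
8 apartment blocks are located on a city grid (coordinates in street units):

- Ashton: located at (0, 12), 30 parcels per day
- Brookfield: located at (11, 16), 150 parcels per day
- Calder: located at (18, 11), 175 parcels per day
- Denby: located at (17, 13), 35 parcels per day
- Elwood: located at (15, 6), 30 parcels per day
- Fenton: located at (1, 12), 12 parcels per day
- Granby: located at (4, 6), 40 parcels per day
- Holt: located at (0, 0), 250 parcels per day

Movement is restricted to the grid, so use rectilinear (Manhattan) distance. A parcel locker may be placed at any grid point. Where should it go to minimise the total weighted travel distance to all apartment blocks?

Manhattan distance separates: Σwᵢ(|x−xᵢ|+|y−yᵢ|) = Σwᵢ|x−xᵢ| + Σwᵢ|y−yᵢ|, so x and y are optimised independently as 1-D weighted medians.
Total weight W = 722; half = 361.
x-coordinate, sorted with cumulative weight:
  x=0 (Ashton, w=30) cum 30
  x=0 (Holt, w=250) cum 280
  x=1 (Fenton, w=12) cum 292
  x=4 (Granby, w=40) cum 332
  x=11 (Brookfield, w=150) cum 482  ← median
  x=15 (Elwood, w=30) cum 512
  x=17 (Denby, w=35) cum 547
  x=18 (Calder, w=175) cum 722
⇒ x* = 11
y-coordinate, sorted with cumulative weight:
  y=0 (Holt, w=250) cum 250
  y=6 (Elwood, w=30) cum 280
  y=6 (Granby, w=40) cum 320
  y=11 (Calder, w=175) cum 495  ← median
  y=12 (Ashton, w=30) cum 525
  y=12 (Fenton, w=12) cum 537
  y=13 (Denby, w=35) cum 572
  y=16 (Brookfield, w=150) cum 722
⇒ y* = 11

(11, 11)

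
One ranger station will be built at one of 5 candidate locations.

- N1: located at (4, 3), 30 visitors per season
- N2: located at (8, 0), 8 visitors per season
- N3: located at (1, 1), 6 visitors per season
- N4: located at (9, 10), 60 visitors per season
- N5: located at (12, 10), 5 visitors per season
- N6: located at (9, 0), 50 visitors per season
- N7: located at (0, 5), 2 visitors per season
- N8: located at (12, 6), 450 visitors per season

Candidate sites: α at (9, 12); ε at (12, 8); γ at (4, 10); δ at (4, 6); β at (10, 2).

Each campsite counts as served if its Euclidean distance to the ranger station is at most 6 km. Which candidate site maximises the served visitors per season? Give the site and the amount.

ε, covering 515

Coverage radius r = 6 km; a point is covered iff (Δx)²+(Δy)² ≤ 6² = 36.
  α (9, 12): covers {N4, N5} → 65
  ε (12, 8): covers {N4, N5, N8} → 515
  γ (4, 10): covers {N4} → 60
  δ (4, 6): covers {N1, N3, N7} → 38
  β (10, 2): covers {N2, N6, N8} → 508
Maximum coverage at ε: 515 visitors per season.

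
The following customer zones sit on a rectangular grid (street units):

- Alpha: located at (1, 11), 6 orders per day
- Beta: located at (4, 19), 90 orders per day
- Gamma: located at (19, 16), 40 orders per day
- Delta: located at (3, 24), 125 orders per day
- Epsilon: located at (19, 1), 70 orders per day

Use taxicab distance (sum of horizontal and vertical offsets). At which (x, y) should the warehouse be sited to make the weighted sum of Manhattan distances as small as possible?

(4, 19)

Manhattan distance separates: Σwᵢ(|x−xᵢ|+|y−yᵢ|) = Σwᵢ|x−xᵢ| + Σwᵢ|y−yᵢ|, so x and y are optimised independently as 1-D weighted medians.
Total weight W = 331; half = 165.5.
x-coordinate, sorted with cumulative weight:
  x=1 (Alpha, w=6) cum 6
  x=3 (Delta, w=125) cum 131
  x=4 (Beta, w=90) cum 221  ← median
  x=19 (Gamma, w=40) cum 261
  x=19 (Epsilon, w=70) cum 331
⇒ x* = 4
y-coordinate, sorted with cumulative weight:
  y=1 (Epsilon, w=70) cum 70
  y=11 (Alpha, w=6) cum 76
  y=16 (Gamma, w=40) cum 116
  y=19 (Beta, w=90) cum 206  ← median
  y=24 (Delta, w=125) cum 331
⇒ y* = 19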